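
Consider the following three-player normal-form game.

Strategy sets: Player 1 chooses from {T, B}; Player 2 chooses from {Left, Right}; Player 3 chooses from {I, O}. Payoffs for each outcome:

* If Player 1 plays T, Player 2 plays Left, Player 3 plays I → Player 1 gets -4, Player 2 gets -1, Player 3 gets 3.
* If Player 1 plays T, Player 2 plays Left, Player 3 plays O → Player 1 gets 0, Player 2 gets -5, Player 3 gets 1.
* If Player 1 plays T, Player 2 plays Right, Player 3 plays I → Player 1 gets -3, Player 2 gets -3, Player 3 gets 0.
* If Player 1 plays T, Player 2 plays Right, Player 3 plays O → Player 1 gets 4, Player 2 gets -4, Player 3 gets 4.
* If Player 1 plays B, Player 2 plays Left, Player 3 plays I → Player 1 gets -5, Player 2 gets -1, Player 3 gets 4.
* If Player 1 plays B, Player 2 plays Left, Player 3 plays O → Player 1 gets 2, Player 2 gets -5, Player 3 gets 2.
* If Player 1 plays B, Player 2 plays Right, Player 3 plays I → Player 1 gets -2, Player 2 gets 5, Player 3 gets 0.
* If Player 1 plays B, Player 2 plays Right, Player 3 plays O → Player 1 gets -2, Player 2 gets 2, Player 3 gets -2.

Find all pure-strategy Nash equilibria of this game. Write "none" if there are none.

Pure-strategy Nash equilibria: (T, Left, I) and (T, Right, O) and (B, Right, I)

Player 1 against (Left, I): payoffs -4, -5 → best response T.
Player 1 against (Left, O): payoffs 0, 2 → best response B.
Player 1 against (Right, I): payoffs -3, -2 → best response B.
Player 1 against (Right, O): payoffs 4, -2 → best response T.
Player 2 against (T, I): payoffs -1, -3 → best response Left.
Player 2 against (T, O): payoffs -5, -4 → best response Right.
Player 2 against (B, I): payoffs -1, 5 → best response Right.
Player 2 against (B, O): payoffs -5, 2 → best response Right.
Player 3 against (T, Left): payoffs 3, 1 → best response I.
Player 3 against (T, Right): payoffs 0, 4 → best response O.
Player 3 against (B, Left): payoffs 4, 2 → best response I.
Player 3 against (B, Right): payoffs 0, -2 → best response I.
Mutual best responses: (T, Left, I); (T, Right, O); (B, Right, I).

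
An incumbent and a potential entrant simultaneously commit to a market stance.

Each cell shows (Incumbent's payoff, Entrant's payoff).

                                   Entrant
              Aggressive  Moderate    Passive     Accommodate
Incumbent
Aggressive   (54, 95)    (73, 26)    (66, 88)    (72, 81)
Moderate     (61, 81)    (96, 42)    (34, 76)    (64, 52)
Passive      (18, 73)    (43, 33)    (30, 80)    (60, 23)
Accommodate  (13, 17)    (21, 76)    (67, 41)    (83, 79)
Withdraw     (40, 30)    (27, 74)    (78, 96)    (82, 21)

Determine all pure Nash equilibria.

The pure Nash equilibria are (Moderate, Aggressive); (Accommodate, Accommodate); (Withdraw, Passive).

For each strategy profile, look for a profitable unilateral deviation.
(Aggressive, Aggressive): Incumbent can switch to Moderate (54 → 61). Not NE.
(Aggressive, Moderate): Incumbent can switch to Moderate (73 → 96). Not NE.
(Aggressive, Passive): Incumbent can switch to Accommodate (66 → 67). Not NE.
(Aggressive, Accommodate): Incumbent can switch to Accommodate (72 → 83). Not NE.
(Moderate, Aggressive): Incumbent gets 61, best alternative 54; Entrant gets 81, best alternative 76. No profitable deviation — NE.
(Moderate, Moderate): Entrant can switch to Aggressive (42 → 81). Not NE.
(Moderate, Passive): Incumbent can switch to Aggressive (34 → 66). Not NE.
(Moderate, Accommodate): Incumbent can switch to Aggressive (64 → 72). Not NE.
(Passive, Aggressive): Incumbent can switch to Aggressive (18 → 54). Not NE.
(Accommodate, Accommodate): Incumbent gets 83, best alternative 82; Entrant gets 79, best alternative 76. No profitable deviation — NE.
(Withdraw, Passive): Incumbent gets 78, best alternative 67; Entrant gets 96, best alternative 74. No profitable deviation — NE.
(The remaining 9 profiles each have a profitable deviation by the same check.)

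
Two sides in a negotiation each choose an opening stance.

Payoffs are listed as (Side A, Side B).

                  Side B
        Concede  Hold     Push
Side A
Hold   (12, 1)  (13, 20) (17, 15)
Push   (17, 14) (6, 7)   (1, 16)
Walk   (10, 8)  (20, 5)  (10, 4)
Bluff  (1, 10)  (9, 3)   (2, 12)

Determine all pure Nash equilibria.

For each player, find the best response to each opponent profile; mutual best responses are the pure NE.
Side A against Concede: payoffs 12, 17, 10, 1 → best response Push.
Side A against Hold: payoffs 13, 6, 20, 9 → best response Walk.
Side A against Push: payoffs 17, 1, 10, 2 → best response Hold.
Side B against Hold: payoffs 1, 20, 15 → best response Hold.
Side B against Push: payoffs 14, 7, 16 → best response Push.
Side B against Walk: payoffs 8, 5, 4 → best response Concede.
Side B against Bluff: payoffs 10, 3, 12 → best response Push.
No profile is a mutual best response for all players.

none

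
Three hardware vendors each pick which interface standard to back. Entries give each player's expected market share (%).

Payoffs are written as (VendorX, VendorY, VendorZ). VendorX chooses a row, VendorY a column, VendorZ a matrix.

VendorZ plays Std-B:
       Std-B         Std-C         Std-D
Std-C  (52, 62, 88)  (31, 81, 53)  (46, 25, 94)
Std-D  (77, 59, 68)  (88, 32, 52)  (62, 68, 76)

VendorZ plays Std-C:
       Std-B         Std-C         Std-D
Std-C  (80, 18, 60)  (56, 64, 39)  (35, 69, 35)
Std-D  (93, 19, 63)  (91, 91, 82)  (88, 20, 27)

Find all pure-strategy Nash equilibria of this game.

Check each profile: it is a Nash equilibrium iff no player can strictly gain by switching unilaterally.
(Std-C, Std-B, Std-B): VendorX can switch to Std-D (52 → 77). Not NE.
(Std-C, Std-B, Std-C): VendorX can switch to Std-D (80 → 93). Not NE.
(Std-C, Std-C, Std-B): VendorX can switch to Std-D (31 → 88). Not NE.
(Std-C, Std-C, Std-C): VendorX can switch to Std-D (56 → 91). Not NE.
(Std-C, Std-D, Std-B): VendorX can switch to Std-D (46 → 62). Not NE.
(Std-C, Std-D, Std-C): VendorX can switch to Std-D (35 → 88). Not NE.
(Std-D, Std-B, Std-B): VendorY can switch to Std-D (59 → 68). Not NE.
(Std-D, Std-B, Std-C): VendorY can switch to Std-C (19 → 91). Not NE.
(Std-D, Std-C, Std-B): VendorY can switch to Std-B (32 → 59). Not NE.
(Std-D, Std-C, Std-C): VendorX gets 91, best alternative 56; VendorY gets 91, best alternative 20; VendorZ gets 82, best alternative 52. No profitable deviation — NE.
(Std-D, Std-D, Std-B): VendorX gets 62, best alternative 46; VendorY gets 68, best alternative 59; VendorZ gets 76, best alternative 27. No profitable deviation — NE.
(Std-D, Std-D, Std-C): VendorY can switch to Std-C (20 → 91). Not NE.

(Std-D, Std-C, Std-C), (Std-D, Std-D, Std-B)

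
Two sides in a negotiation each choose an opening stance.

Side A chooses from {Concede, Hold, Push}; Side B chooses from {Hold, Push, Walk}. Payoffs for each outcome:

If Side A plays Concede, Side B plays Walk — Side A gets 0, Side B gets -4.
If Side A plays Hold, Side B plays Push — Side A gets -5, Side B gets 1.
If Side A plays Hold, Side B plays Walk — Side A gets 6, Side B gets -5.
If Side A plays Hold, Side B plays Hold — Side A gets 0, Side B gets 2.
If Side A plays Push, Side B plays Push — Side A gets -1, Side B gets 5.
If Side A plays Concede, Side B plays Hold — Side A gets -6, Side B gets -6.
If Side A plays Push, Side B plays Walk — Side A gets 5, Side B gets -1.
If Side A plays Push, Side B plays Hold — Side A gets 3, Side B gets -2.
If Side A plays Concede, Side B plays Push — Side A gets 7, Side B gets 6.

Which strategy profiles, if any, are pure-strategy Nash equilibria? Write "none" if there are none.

Pure NE: (Concede, Push)

Side A against Hold: payoffs -6, 0, 3 → best response Push.
Side A against Push: payoffs 7, -5, -1 → best response Concede.
Side A against Walk: payoffs 0, 6, 5 → best response Hold.
Side B against Concede: payoffs -6, 6, -4 → best response Push.
Side B against Hold: payoffs 2, 1, -5 → best response Hold.
Side B against Push: payoffs -2, 5, -1 → best response Push.
Mutual best responses: (Concede, Push).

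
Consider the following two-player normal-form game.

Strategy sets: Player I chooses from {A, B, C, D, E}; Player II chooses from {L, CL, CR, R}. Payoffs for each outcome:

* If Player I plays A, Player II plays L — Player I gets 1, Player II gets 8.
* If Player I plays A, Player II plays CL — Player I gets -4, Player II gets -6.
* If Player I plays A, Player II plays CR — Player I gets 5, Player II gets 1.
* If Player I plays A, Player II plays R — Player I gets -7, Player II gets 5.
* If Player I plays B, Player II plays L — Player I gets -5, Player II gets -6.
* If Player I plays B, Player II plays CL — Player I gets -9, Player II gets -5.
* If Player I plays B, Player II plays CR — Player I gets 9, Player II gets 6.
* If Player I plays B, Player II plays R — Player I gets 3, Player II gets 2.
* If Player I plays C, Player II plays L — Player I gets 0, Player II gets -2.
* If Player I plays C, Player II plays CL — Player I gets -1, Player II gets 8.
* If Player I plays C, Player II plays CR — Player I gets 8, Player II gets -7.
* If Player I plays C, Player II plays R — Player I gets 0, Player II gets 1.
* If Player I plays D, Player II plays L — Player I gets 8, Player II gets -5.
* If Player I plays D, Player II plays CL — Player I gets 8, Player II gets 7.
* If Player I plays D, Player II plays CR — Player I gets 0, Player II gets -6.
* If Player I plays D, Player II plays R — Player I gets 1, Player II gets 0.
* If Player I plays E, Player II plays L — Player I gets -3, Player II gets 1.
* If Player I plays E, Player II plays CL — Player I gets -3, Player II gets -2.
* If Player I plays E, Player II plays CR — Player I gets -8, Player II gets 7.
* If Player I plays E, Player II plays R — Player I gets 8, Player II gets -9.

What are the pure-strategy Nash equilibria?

Pure-strategy Nash equilibria: (B, CR) and (D, CL)

For each strategy profile, look for a profitable unilateral deviation.
(A, L): Player I can switch to D (1 → 8). Not NE.
(A, CL): Player I can switch to C (-4 → -1). Not NE.
(A, CR): Player I can switch to B (5 → 9). Not NE.
(A, R): Player I can switch to B (-7 → 3). Not NE.
(B, L): Player I can switch to A (-5 → 1). Not NE.
(B, CL): Player I can switch to A (-9 → -4). Not NE.
(B, CR): Player I gets 9, best alternative 8; Player II gets 6, best alternative 2. No profitable deviation — NE.
(B, R): Player I can switch to E (3 → 8). Not NE.
(C, L): Player I can switch to A (0 → 1). Not NE.
(D, CL): Player I gets 8, best alternative -1; Player II gets 7, best alternative 0. No profitable deviation — NE.
(The remaining 10 profiles each have a profitable deviation by the same check.)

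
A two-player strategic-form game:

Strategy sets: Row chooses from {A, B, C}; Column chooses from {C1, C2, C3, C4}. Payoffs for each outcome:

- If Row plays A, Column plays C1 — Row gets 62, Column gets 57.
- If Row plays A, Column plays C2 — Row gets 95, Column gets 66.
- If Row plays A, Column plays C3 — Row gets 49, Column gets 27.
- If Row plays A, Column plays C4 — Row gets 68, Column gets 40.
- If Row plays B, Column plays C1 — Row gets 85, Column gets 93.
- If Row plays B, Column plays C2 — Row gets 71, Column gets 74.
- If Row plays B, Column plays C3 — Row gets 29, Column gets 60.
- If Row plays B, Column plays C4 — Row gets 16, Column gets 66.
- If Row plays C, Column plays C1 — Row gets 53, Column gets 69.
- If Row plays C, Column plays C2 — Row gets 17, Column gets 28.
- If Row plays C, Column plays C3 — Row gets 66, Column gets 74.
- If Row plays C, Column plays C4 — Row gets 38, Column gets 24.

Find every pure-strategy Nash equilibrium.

(A, C1): Row can switch to B (62 → 85). Not NE.
(A, C2): Row gets 95, best alternative 71; Column gets 66, best alternative 57. No profitable deviation — NE.
(A, C3): Row can switch to C (49 → 66). Not NE.
(A, C4): Column can switch to C1 (40 → 57). Not NE.
(B, C1): Row gets 85, best alternative 62; Column gets 93, best alternative 74. No profitable deviation — NE.
(B, C2): Row can switch to A (71 → 95). Not NE.
(B, C3): Row can switch to A (29 → 49). Not NE.
(B, C4): Row can switch to A (16 → 68). Not NE.
(C, C1): Row can switch to A (53 → 62). Not NE.
(C, C2): Row can switch to A (17 → 95). Not NE.
(C, C3): Row gets 66, best alternative 49; Column gets 74, best alternative 69. No profitable deviation — NE.
(C, C4): Row can switch to A (38 → 68). Not NE.

The pure Nash equilibria are (A, C2), (B, C1), (C, C3).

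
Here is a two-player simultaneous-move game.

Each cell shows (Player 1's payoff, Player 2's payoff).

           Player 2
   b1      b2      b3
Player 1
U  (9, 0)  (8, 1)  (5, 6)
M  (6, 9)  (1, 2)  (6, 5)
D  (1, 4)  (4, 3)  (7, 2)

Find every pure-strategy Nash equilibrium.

This game has no pure Nash equilibrium.

For each strategy profile, look for a profitable unilateral deviation.
(U, b1): Player 2 can switch to b2 (0 → 1). Not NE.
(U, b2): Player 2 can switch to b3 (1 → 6). Not NE.
(U, b3): Player 1 can switch to M (5 → 6). Not NE.
(M, b1): Player 1 can switch to U (6 → 9). Not NE.
(M, b2): Player 1 can switch to U (1 → 8). Not NE.
(M, b3): Player 1 can switch to D (6 → 7). Not NE.
(The remaining 3 profiles each have a profitable deviation by the same check.)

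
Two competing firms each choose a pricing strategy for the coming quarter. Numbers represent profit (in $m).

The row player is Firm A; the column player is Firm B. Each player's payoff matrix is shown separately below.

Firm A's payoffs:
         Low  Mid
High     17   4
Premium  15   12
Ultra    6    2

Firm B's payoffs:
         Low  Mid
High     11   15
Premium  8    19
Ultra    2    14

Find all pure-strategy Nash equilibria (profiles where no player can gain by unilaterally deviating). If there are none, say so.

Pure NE: (Premium, Mid)

For each strategy profile, look for a profitable unilateral deviation.
(High, Low): Firm B can switch to Mid (11 → 15). Not NE.
(High, Mid): Firm A can switch to Premium (4 → 12). Not NE.
(Premium, Low): Firm A can switch to High (15 → 17). Not NE.
(Premium, Mid): Firm A gets 12, best alternative 4; Firm B gets 19, best alternative 8. No profitable deviation — NE.
(Ultra, Low): Firm A can switch to High (6 → 17). Not NE.
(Ultra, Mid): Firm A can switch to High (2 → 4). Not NE.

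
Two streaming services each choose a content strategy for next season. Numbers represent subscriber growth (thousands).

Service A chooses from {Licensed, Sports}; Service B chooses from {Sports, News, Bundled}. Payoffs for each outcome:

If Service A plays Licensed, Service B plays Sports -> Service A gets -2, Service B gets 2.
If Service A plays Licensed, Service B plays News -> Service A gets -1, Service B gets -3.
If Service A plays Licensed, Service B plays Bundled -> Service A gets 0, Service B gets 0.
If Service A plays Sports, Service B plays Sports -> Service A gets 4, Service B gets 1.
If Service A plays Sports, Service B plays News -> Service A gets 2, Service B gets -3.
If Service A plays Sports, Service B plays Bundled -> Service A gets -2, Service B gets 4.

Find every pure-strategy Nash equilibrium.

none

(Licensed, Sports): Service A can switch to Sports (-2 → 4). Not NE.
(Licensed, News): Service A can switch to Sports (-1 → 2). Not NE.
(Licensed, Bundled): Service B can switch to Sports (0 → 2). Not NE.
(Sports, Sports): Service B can switch to Bundled (1 → 4). Not NE.
(Sports, News): Service B can switch to Sports (-3 → 1). Not NE.
(Sports, Bundled): Service A can switch to Licensed (-2 → 0). Not NE.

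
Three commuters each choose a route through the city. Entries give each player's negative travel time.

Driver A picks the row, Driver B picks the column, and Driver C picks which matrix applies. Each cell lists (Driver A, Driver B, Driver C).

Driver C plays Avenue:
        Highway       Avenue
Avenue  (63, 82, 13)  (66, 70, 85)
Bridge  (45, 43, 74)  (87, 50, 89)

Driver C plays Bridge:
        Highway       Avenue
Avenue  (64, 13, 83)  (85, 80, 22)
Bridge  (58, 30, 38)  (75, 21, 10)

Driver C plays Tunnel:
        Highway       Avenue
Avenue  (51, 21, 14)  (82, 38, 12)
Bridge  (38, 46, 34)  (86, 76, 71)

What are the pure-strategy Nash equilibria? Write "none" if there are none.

Mark each player's best response to every combination of opponents' strategies; a profile where every player is best-responding is a pure Nash equilibrium.
Driver A against (Highway, Avenue): payoffs 63, 45 → best response Avenue.
Driver A against (Highway, Bridge): payoffs 64, 58 → best response Avenue.
Driver A against (Highway, Tunnel): payoffs 51, 38 → best response Avenue.
Driver A against (Avenue, Avenue): payoffs 66, 87 → best response Bridge.
Driver A against (Avenue, Bridge): payoffs 85, 75 → best response Avenue.
Driver A against (Avenue, Tunnel): payoffs 82, 86 → best response Bridge.
Driver B against (Avenue, Avenue): payoffs 82, 70 → best response Highway.
Driver B against (Avenue, Bridge): payoffs 13, 80 → best response Avenue.
Driver B against (Avenue, Tunnel): payoffs 21, 38 → best response Avenue.
Driver B against (Bridge, Avenue): payoffs 43, 50 → best response Avenue.
Driver B against (Bridge, Bridge): payoffs 30, 21 → best response Highway.
Driver B against (Bridge, Tunnel): payoffs 46, 76 → best response Avenue.
Driver C against (Avenue, Highway): payoffs 13, 83, 14 → best response Bridge.
Driver C against (Avenue, Avenue): payoffs 85, 22, 12 → best response Avenue.
Driver C against (Bridge, Highway): payoffs 74, 38, 34 → best response Avenue.
Driver C against (Bridge, Avenue): payoffs 89, 10, 71 → best response Avenue.
Mutual best responses: (Bridge, Avenue, Avenue).

The unique pure-strategy Nash equilibrium is (Bridge, Avenue, Avenue).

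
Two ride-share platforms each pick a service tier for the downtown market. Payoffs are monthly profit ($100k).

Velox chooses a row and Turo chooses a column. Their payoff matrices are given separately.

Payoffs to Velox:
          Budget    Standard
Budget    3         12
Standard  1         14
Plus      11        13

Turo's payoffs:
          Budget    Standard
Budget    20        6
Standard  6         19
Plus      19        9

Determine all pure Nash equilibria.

Pure-strategy Nash equilibria: (Standard, Standard); (Plus, Budget)

(Budget, Budget): Velox can switch to Plus (3 → 11). Not NE.
(Budget, Standard): Velox can switch to Standard (12 → 14). Not NE.
(Standard, Budget): Velox can switch to Budget (1 → 3). Not NE.
(Standard, Standard): Velox gets 14, best alternative 13; Turo gets 19, best alternative 6. No profitable deviation — NE.
(Plus, Budget): Velox gets 11, best alternative 3; Turo gets 19, best alternative 9. No profitable deviation — NE.
(Plus, Standard): Velox can switch to Standard (13 → 14). Not NE.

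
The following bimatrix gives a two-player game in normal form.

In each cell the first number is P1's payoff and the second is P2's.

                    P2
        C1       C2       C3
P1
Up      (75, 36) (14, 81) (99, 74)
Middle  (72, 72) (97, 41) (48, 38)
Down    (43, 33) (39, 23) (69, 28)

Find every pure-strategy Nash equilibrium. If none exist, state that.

For each player, find the best response to each opponent profile; mutual best responses are the pure NE.
P1 against C1: payoffs 75, 72, 43 → best response Up.
P1 against C2: payoffs 14, 97, 39 → best response Middle.
P1 against C3: payoffs 99, 48, 69 → best response Up.
P2 against Up: payoffs 36, 81, 74 → best response C2.
P2 against Middle: payoffs 72, 41, 38 → best response C1.
P2 against Down: payoffs 33, 23, 28 → best response C1.
No profile is a mutual best response for all players.

none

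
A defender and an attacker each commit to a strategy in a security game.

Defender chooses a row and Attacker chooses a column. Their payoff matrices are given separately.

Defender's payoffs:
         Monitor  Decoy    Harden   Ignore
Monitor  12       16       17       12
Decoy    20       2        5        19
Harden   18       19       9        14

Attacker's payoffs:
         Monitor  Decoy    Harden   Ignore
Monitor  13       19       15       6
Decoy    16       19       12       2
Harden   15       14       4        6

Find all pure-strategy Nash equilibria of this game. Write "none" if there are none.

none

For each player, find the best response to each opponent profile; mutual best responses are the pure NE.
Defender against Monitor: payoffs 12, 20, 18 → best response Decoy.
Defender against Decoy: payoffs 16, 2, 19 → best response Harden.
Defender against Harden: payoffs 17, 5, 9 → best response Monitor.
Defender against Ignore: payoffs 12, 19, 14 → best response Decoy.
Attacker against Monitor: payoffs 13, 19, 15, 6 → best response Decoy.
Attacker against Decoy: payoffs 16, 19, 12, 2 → best response Decoy.
Attacker against Harden: payoffs 15, 14, 4, 6 → best response Monitor.
No profile is a mutual best response for all players.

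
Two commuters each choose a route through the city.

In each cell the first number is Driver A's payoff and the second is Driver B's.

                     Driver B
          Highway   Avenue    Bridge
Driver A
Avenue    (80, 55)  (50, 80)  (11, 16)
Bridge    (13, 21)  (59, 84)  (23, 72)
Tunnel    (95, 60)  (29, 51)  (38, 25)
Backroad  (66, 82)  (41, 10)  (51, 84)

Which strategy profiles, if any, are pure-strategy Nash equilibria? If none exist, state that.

Mark each player's best response to every combination of opponents' strategies; a profile where every player is best-responding is a pure Nash equilibrium.
Driver A against Highway: payoffs 80, 13, 95, 66 → best response Tunnel.
Driver A against Avenue: payoffs 50, 59, 29, 41 → best response Bridge.
Driver A against Bridge: payoffs 11, 23, 38, 51 → best response Backroad.
Driver B against Avenue: payoffs 55, 80, 16 → best response Avenue.
Driver B against Bridge: payoffs 21, 84, 72 → best response Avenue.
Driver B against Tunnel: payoffs 60, 51, 25 → best response Highway.
Driver B against Backroad: payoffs 82, 10, 84 → best response Bridge.
Mutual best responses: (Bridge, Avenue); (Tunnel, Highway); (Backroad, Bridge).

The pure Nash equilibria are (Bridge, Avenue), (Tunnel, Highway), (Backroad, Bridge).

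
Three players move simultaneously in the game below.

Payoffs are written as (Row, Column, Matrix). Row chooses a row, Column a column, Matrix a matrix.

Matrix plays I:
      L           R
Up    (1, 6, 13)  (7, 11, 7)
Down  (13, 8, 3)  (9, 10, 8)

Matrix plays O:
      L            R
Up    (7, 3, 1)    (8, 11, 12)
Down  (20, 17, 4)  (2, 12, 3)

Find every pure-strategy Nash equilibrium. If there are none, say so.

The pure Nash equilibria are (Up, R, O) and (Down, L, O) and (Down, R, I).

For each player, find the best response to each opponent profile; mutual best responses are the pure NE.
Row against (L, I): payoffs 1, 13 → best response Down.
Row against (L, O): payoffs 7, 20 → best response Down.
Row against (R, I): payoffs 7, 9 → best response Down.
Row against (R, O): payoffs 8, 2 → best response Up.
Column against (Up, I): payoffs 6, 11 → best response R.
Column against (Up, O): payoffs 3, 11 → best response R.
Column against (Down, I): payoffs 8, 10 → best response R.
Column against (Down, O): payoffs 17, 12 → best response L.
Matrix against (Up, L): payoffs 13, 1 → best response I.
Matrix against (Up, R): payoffs 7, 12 → best response O.
Matrix against (Down, L): payoffs 3, 4 → best response O.
Matrix against (Down, R): payoffs 8, 3 → best response I.
Mutual best responses: (Up, R, O); (Down, L, O); (Down, R, I).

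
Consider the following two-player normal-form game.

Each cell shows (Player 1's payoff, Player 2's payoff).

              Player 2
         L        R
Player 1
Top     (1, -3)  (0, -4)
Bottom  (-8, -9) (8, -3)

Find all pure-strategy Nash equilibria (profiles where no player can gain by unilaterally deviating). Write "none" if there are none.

The pure Nash equilibria are (Top, L), (Bottom, R).

Player 1 against L: payoffs 1, -8 → best response Top.
Player 1 against R: payoffs 0, 8 → best response Bottom.
Player 2 against Top: payoffs -3, -4 → best response L.
Player 2 against Bottom: payoffs -9, -3 → best response R.
Mutual best responses: (Top, L); (Bottom, R).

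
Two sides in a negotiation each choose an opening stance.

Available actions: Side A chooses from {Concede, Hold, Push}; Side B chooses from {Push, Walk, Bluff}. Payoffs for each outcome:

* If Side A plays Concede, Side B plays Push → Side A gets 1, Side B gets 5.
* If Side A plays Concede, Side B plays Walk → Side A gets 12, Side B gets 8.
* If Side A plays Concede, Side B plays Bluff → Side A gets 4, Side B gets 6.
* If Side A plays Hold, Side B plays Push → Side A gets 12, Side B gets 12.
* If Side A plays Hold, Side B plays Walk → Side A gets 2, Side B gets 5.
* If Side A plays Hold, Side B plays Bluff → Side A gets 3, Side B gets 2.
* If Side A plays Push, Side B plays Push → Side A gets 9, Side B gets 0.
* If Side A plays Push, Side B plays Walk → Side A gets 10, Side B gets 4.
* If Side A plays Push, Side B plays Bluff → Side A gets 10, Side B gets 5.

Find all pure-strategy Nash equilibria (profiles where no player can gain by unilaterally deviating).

(Concede, Walk), (Hold, Push), (Push, Bluff)

Side A against Push: payoffs 1, 12, 9 → best response Hold.
Side A against Walk: payoffs 12, 2, 10 → best response Concede.
Side A against Bluff: payoffs 4, 3, 10 → best response Push.
Side B against Concede: payoffs 5, 8, 6 → best response Walk.
Side B against Hold: payoffs 12, 5, 2 → best response Push.
Side B against Push: payoffs 0, 4, 5 → best response Bluff.
Mutual best responses: (Concede, Walk); (Hold, Push); (Push, Bluff).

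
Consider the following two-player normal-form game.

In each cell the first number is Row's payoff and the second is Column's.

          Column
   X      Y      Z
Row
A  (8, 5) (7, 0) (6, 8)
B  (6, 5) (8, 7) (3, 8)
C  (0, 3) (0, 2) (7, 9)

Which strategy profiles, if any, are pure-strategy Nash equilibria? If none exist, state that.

Row against X: payoffs 8, 6, 0 → best response A.
Row against Y: payoffs 7, 8, 0 → best response B.
Row against Z: payoffs 6, 3, 7 → best response C.
Column against A: payoffs 5, 0, 8 → best response Z.
Column against B: payoffs 5, 7, 8 → best response Z.
Column against C: payoffs 3, 2, 9 → best response Z.
Mutual best responses: (C, Z).

The unique pure-strategy Nash equilibrium is (C, Z).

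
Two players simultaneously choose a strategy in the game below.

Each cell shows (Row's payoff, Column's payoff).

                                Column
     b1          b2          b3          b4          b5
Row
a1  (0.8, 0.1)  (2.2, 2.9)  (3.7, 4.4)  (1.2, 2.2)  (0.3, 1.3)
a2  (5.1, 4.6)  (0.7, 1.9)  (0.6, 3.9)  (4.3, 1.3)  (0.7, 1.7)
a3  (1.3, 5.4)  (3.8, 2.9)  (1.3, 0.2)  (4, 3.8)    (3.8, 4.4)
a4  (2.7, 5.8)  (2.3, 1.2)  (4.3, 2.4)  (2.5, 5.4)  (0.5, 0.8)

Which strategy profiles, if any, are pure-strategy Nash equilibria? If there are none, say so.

Pure NE: (a2, b1)

(a1, b1): Row can switch to a2 (0.8 → 5.1). Not NE.
(a1, b2): Row can switch to a3 (2.2 → 3.8). Not NE.
(a1, b3): Row can switch to a4 (3.7 → 4.3). Not NE.
(a1, b4): Row can switch to a2 (1.2 → 4.3). Not NE.
(a1, b5): Row can switch to a2 (0.3 → 0.7). Not NE.
(a2, b1): Row gets 5.1, best alternative 2.7; Column gets 4.6, best alternative 3.9. No profitable deviation — NE.
(a2, b2): Row can switch to a1 (0.7 → 2.2). Not NE.
(The remaining 13 profiles each have a profitable deviation by the same check.)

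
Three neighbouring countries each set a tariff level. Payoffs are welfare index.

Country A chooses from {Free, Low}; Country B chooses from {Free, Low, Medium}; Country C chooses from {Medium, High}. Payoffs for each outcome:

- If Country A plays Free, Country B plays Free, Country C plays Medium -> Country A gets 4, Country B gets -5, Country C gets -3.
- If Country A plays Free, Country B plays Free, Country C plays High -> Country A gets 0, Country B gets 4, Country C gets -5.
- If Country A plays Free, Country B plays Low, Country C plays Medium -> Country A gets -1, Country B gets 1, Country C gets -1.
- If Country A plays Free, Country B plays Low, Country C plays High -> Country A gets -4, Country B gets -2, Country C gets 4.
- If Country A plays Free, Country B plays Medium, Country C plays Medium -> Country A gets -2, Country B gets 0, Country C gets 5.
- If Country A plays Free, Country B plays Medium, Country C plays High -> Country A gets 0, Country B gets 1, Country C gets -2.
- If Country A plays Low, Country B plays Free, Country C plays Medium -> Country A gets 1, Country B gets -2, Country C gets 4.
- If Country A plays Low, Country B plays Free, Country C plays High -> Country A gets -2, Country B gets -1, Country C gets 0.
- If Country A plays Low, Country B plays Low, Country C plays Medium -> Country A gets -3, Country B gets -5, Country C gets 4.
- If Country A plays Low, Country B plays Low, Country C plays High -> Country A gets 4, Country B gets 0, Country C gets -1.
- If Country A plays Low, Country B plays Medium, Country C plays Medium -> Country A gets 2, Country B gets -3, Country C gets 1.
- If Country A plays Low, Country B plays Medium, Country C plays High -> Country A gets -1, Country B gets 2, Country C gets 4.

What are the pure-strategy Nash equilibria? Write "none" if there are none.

No pure-strategy Nash equilibrium.

For each strategy profile, look for a profitable unilateral deviation.
(Free, Free, Medium): Country B can switch to Low (-5 → 1). Not NE.
(Free, Free, High): Country C can switch to Medium (-5 → -3). Not NE.
(Free, Low, Medium): Country C can switch to High (-1 → 4). Not NE.
(Free, Low, High): Country A can switch to Low (-4 → 4). Not NE.
(Free, Medium, Medium): Country A can switch to Low (-2 → 2). Not NE.
(Free, Medium, High): Country B can switch to Free (1 → 4). Not NE.
(Low, Free, Medium): Country A can switch to Free (1 → 4). Not NE.
(Low, Free, High): Country A can switch to Free (-2 → 0). Not NE.
(Low, Low, Medium): Country A can switch to Free (-3 → -1). Not NE.
(Low, Low, High): Country B can switch to Medium (0 → 2). Not NE.
(Low, Medium, Medium): Country B can switch to Free (-3 → -2). Not NE.
(Low, Medium, High): Country A can switch to Free (-1 → 0). Not NE.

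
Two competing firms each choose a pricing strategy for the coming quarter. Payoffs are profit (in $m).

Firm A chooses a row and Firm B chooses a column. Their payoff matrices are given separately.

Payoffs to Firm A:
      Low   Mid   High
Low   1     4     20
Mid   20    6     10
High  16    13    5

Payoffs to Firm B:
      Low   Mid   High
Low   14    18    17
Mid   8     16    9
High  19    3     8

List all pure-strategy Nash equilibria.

Check each profile: it is a Nash equilibrium iff no player can strictly gain by switching unilaterally.
(Low, Low): Firm A can switch to Mid (1 → 20). Not NE.
(Low, Mid): Firm A can switch to Mid (4 → 6). Not NE.
(Low, High): Firm B can switch to Mid (17 → 18). Not NE.
(Mid, Low): Firm B can switch to Mid (8 → 16). Not NE.
(Mid, Mid): Firm A can switch to High (6 → 13). Not NE.
(Mid, High): Firm A can switch to Low (10 → 20). Not NE.
(High, Low): Firm A can switch to Mid (16 → 20). Not NE.
(High, Mid): Firm B can switch to Low (3 → 19). Not NE.
(The remaining 1 profile has a profitable deviation by the same check.)

This game has no pure Nash equilibrium.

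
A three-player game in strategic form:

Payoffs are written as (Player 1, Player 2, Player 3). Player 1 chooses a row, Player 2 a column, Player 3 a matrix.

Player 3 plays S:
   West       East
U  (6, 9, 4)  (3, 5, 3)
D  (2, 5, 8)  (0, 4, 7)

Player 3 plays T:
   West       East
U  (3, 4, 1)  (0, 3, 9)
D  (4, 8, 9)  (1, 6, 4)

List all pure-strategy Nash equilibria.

(U, West, S), (D, West, T)

For each strategy profile, look for a profitable unilateral deviation.
(U, West, S): Player 1 gets 6, best alternative 2; Player 2 gets 9, best alternative 5; Player 3 gets 4, best alternative 1. No profitable deviation — NE.
(U, West, T): Player 1 can switch to D (3 → 4). Not NE.
(U, East, S): Player 2 can switch to West (5 → 9). Not NE.
(U, East, T): Player 1 can switch to D (0 → 1). Not NE.
(D, West, S): Player 1 can switch to U (2 → 6). Not NE.
(D, West, T): Player 1 gets 4, best alternative 3; Player 2 gets 8, best alternative 6; Player 3 gets 9, best alternative 8. No profitable deviation — NE.
(D, East, S): Player 1 can switch to U (0 → 3). Not NE.
(D, East, T): Player 2 can switch to West (6 → 8). Not NE.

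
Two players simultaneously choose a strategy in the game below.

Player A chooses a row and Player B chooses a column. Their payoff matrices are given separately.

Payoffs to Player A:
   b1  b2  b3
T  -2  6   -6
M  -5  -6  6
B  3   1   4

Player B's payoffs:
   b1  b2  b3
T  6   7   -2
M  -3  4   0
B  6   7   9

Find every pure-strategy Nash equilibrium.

(T, b1): Player A can switch to B (-2 → 3). Not NE.
(T, b2): Player A gets 6, best alternative 1; Player B gets 7, best alternative 6. No profitable deviation — NE.
(T, b3): Player A can switch to M (-6 → 6). Not NE.
(M, b1): Player A can switch to T (-5 → -2). Not NE.
(M, b2): Player A can switch to T (-6 → 6). Not NE.
(M, b3): Player B can switch to b2 (0 → 4). Not NE.
(B, b1): Player B can switch to b2 (6 → 7). Not NE.
(B, b2): Player A can switch to T (1 → 6). Not NE.
(B, b3): Player A can switch to M (4 → 6). Not NE.

(T, b2)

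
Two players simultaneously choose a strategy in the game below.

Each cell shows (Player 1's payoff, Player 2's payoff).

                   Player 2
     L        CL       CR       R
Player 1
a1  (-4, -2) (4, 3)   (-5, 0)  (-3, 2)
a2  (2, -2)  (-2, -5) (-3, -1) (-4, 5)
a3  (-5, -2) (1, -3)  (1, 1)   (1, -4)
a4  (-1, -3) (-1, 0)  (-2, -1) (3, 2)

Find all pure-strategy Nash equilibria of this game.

For each strategy profile, look for a profitable unilateral deviation.
(a1, L): Player 1 can switch to a2 (-4 → 2). Not NE.
(a1, CL): Player 1 gets 4, best alternative 1; Player 2 gets 3, best alternative 2. No profitable deviation — NE.
(a1, CR): Player 1 can switch to a2 (-5 → -3). Not NE.
(a1, R): Player 1 can switch to a3 (-3 → 1). Not NE.
(a2, L): Player 2 can switch to CR (-2 → -1). Not NE.
(a2, CL): Player 1 can switch to a1 (-2 → 4). Not NE.
(a2, CR): Player 1 can switch to a3 (-3 → 1). Not NE.
(a3, CR): Player 1 gets 1, best alternative -2; Player 2 gets 1, best alternative -2. No profitable deviation — NE.
(a4, R): Player 1 gets 3, best alternative 1; Player 2 gets 2, best alternative 0. No profitable deviation — NE.
(The remaining 7 profiles each have a profitable deviation by the same check.)

The pure Nash equilibria are (a1, CL) and (a3, CR) and (a4, R).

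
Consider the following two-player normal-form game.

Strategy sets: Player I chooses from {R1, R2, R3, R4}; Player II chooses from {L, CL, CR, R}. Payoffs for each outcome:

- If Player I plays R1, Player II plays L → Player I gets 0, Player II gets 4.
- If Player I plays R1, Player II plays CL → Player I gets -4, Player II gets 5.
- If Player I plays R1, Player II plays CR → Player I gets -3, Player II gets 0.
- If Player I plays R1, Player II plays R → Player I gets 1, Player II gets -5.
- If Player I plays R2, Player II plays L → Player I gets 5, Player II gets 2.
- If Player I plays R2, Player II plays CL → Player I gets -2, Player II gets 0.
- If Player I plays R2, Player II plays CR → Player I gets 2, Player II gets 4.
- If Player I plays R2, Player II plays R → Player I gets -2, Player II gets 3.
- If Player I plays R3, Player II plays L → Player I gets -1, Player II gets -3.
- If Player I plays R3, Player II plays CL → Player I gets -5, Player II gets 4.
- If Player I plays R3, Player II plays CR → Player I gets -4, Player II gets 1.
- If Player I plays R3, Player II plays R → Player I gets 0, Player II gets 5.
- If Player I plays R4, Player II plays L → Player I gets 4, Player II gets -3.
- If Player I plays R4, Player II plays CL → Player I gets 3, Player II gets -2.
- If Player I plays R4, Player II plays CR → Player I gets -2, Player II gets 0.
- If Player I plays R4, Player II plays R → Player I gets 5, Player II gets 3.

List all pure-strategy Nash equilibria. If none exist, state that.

(R2, CR), (R4, R)

Mark each player's best response to every combination of opponents' strategies; a profile where every player is best-responding is a pure Nash equilibrium.
Player I against L: payoffs 0, 5, -1, 4 → best response R2.
Player I against CL: payoffs -4, -2, -5, 3 → best response R4.
Player I against CR: payoffs -3, 2, -4, -2 → best response R2.
Player I against R: payoffs 1, -2, 0, 5 → best response R4.
Player II against R1: payoffs 4, 5, 0, -5 → best response CL.
Player II against R2: payoffs 2, 0, 4, 3 → best response CR.
Player II against R3: payoffs -3, 4, 1, 5 → best response R.
Player II against R4: payoffs -3, -2, 0, 3 → best response R.
Mutual best responses: (R2, CR); (R4, R).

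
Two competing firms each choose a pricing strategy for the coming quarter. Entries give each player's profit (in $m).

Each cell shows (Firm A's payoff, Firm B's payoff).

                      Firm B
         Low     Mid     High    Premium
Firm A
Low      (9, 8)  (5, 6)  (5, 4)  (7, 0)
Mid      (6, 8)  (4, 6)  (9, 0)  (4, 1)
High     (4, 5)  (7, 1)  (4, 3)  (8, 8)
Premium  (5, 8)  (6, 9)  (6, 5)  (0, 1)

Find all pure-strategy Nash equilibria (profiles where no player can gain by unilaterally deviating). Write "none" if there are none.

Firm A against Low: payoffs 9, 6, 4, 5 → best response Low.
Firm A against Mid: payoffs 5, 4, 7, 6 → best response High.
Firm A against High: payoffs 5, 9, 4, 6 → best response Mid.
Firm A against Premium: payoffs 7, 4, 8, 0 → best response High.
Firm B against Low: payoffs 8, 6, 4, 0 → best response Low.
Firm B against Mid: payoffs 8, 6, 0, 1 → best response Low.
Firm B against High: payoffs 5, 1, 3, 8 → best response Premium.
Firm B against Premium: payoffs 8, 9, 5, 1 → best response Mid.
Mutual best responses: (Low, Low); (High, Premium).

(Low, Low); (High, Premium)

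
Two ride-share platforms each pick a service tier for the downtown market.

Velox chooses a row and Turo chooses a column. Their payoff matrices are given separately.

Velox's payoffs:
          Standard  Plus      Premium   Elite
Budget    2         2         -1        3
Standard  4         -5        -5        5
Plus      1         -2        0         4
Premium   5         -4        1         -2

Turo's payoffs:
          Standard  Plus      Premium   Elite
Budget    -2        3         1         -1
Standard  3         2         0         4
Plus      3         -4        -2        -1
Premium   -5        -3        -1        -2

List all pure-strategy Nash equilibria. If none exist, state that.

Pure-strategy Nash equilibria: (Budget, Plus), (Standard, Elite), (Premium, Premium)

Velox against Standard: payoffs 2, 4, 1, 5 → best response Premium.
Velox against Plus: payoffs 2, -5, -2, -4 → best response Budget.
Velox against Premium: payoffs -1, -5, 0, 1 → best response Premium.
Velox against Elite: payoffs 3, 5, 4, -2 → best response Standard.
Turo against Budget: payoffs -2, 3, 1, -1 → best response Plus.
Turo against Standard: payoffs 3, 2, 0, 4 → best response Elite.
Turo against Plus: payoffs 3, -4, -2, -1 → best response Standard.
Turo against Premium: payoffs -5, -3, -1, -2 → best response Premium.
Mutual best responses: (Budget, Plus); (Standard, Elite); (Premium, Premium).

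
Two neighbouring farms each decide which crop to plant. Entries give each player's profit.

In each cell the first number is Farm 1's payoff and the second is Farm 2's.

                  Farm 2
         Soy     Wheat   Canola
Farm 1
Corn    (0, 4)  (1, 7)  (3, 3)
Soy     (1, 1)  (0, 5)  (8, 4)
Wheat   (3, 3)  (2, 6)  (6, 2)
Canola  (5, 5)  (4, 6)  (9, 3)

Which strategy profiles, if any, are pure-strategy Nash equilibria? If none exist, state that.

(Canola, Wheat)

(Corn, Soy): Farm 1 can switch to Soy (0 → 1). Not NE.
(Corn, Wheat): Farm 1 can switch to Wheat (1 → 2). Not NE.
(Corn, Canola): Farm 1 can switch to Soy (3 → 8). Not NE.
(Soy, Soy): Farm 1 can switch to Wheat (1 → 3). Not NE.
(Soy, Wheat): Farm 1 can switch to Corn (0 → 1). Not NE.
(Soy, Canola): Farm 1 can switch to Canola (8 → 9). Not NE.
(Canola, Wheat): Farm 1 gets 4, best alternative 2; Farm 2 gets 6, best alternative 5. No profitable deviation — NE.
(The remaining 5 profiles each have a profitable deviation by the same check.)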